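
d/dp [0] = 0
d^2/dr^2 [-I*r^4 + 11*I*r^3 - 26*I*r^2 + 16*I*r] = I*(-12*r^2 + 66*r - 52)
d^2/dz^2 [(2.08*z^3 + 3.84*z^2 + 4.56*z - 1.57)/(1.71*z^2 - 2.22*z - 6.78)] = (-7.105427357601e-15*z^5 + 3.5527136788005e-15*z^4 + 124.55496*z^3 + 427.420098*z^2 + 926.652204*z + 163.887012)/(5.000211*z^6 - 19.474506*z^5 - 34.193502*z^4 + 143.488368*z^3 + 135.574236*z^2 - 306.149544*z - 311.665752)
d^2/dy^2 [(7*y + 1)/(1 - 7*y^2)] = 14*(-28*y^2*(7*y + 1) + (21*y + 1)*(7*y^2 - 1))/(7*y^2 - 1)^3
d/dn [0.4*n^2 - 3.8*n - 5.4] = 0.8*n - 3.8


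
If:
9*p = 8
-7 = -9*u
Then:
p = 8/9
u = 7/9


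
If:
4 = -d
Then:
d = -4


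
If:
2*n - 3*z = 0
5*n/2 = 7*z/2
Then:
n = 0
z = 0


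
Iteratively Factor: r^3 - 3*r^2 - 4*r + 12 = (r - 3)*(r^2 - 4) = (r - 3)*(r - 2)*(r + 2)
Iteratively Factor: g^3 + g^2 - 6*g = (g)*(g^2 + g - 6) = g*(g + 3)*(g - 2)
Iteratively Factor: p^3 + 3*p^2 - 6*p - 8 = (p + 1)*(p^2 + 2*p - 8) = (p - 2)*(p + 1)*(p + 4)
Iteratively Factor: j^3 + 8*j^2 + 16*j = (j + 4)*(j^2 + 4*j) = j*(j + 4)*(j + 4)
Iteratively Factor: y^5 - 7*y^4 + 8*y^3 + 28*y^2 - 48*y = (y + 2)*(y^4 - 9*y^3 + 26*y^2 - 24*y) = (y - 4)*(y + 2)*(y^3 - 5*y^2 + 6*y) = y*(y - 4)*(y + 2)*(y^2 - 5*y + 6) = y*(y - 4)*(y - 3)*(y + 2)*(y - 2)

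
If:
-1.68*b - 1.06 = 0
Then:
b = -0.63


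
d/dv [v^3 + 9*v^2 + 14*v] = 3*v^2 + 18*v + 14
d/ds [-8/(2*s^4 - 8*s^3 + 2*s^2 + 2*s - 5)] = 16*(4*s^3 - 12*s^2 + 2*s + 1)/(2*s^4 - 8*s^3 + 2*s^2 + 2*s - 5)^2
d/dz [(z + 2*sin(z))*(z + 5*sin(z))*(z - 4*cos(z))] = (z + 2*sin(z))*(z + 5*sin(z))*(4*sin(z) + 1) + (z + 2*sin(z))*(z - 4*cos(z))*(5*cos(z) + 1) + (z + 5*sin(z))*(z - 4*cos(z))*(2*cos(z) + 1)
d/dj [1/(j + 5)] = -1/(j + 5)^2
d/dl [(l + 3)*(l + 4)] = 2*l + 7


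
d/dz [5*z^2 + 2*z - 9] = 10*z + 2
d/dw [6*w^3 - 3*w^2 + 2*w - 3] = 18*w^2 - 6*w + 2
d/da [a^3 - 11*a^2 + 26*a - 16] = 3*a^2 - 22*a + 26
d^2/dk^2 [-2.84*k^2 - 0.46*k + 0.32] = -5.68000000000000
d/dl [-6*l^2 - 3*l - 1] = -12*l - 3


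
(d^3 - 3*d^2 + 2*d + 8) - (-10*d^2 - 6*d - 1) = d^3 + 7*d^2 + 8*d + 9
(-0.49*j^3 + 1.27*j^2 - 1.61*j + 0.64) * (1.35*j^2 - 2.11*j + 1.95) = -0.6615*j^5 + 2.7484*j^4 - 5.8087*j^3 + 6.7376*j^2 - 4.4899*j + 1.248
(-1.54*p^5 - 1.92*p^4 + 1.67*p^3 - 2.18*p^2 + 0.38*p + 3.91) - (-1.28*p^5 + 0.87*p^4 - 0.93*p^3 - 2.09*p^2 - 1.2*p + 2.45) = -0.26*p^5 - 2.79*p^4 + 2.6*p^3 - 0.0900000000000003*p^2 + 1.58*p + 1.46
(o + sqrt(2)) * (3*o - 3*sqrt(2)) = 3*o^2 - 6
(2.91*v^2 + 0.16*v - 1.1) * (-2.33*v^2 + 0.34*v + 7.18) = -6.7803*v^4 + 0.6166*v^3 + 23.5112*v^2 + 0.7748*v - 7.898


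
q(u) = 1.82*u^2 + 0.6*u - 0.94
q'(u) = 3.64*u + 0.6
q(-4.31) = 30.28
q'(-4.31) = -15.09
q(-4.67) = 35.95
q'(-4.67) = -16.40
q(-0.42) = -0.87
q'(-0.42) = -0.93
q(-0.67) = -0.53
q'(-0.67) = -1.84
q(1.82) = 6.18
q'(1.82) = 7.22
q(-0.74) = -0.39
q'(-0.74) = -2.09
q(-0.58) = -0.68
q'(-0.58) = -1.51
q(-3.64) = 20.99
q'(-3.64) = -12.65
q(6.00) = 68.18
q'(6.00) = 22.44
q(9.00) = 151.88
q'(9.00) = 33.36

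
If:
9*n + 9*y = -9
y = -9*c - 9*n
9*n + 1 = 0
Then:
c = 17/81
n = -1/9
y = -8/9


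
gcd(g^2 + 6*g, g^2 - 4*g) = g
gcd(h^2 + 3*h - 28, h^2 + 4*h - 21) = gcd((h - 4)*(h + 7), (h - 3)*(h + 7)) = h + 7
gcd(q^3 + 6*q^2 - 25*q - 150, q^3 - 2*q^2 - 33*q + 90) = q^2 + q - 30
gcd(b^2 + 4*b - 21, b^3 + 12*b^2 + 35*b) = b + 7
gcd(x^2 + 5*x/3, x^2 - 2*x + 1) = 1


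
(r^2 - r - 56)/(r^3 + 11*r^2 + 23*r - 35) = (r - 8)/(r^2 + 4*r - 5)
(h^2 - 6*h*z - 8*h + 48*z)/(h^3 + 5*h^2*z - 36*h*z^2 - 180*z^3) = (h - 8)/(h^2 + 11*h*z + 30*z^2)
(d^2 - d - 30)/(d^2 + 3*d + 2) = (d^2 - d - 30)/(d^2 + 3*d + 2)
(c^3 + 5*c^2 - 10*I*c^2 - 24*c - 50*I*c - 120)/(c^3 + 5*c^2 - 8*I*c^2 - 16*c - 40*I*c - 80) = (c - 6*I)/(c - 4*I)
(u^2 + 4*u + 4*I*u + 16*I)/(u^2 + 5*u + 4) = (u + 4*I)/(u + 1)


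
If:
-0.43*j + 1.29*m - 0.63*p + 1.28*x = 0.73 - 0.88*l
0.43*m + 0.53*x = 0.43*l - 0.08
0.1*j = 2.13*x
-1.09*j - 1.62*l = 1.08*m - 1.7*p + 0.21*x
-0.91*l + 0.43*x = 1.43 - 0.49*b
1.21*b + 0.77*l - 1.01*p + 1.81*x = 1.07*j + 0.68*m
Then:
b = 9.41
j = 3.97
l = 3.58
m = 3.17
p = 7.99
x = 0.19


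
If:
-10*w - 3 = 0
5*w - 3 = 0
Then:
No Solution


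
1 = 1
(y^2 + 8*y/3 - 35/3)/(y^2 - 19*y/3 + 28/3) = (y + 5)/(y - 4)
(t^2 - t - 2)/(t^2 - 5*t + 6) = (t + 1)/(t - 3)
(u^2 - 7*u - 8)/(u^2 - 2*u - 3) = (u - 8)/(u - 3)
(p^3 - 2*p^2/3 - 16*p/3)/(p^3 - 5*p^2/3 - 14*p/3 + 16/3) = p/(p - 1)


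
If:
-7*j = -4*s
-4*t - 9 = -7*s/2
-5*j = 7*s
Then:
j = 0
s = 0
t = -9/4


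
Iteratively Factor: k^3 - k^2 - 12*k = (k - 4)*(k^2 + 3*k) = k*(k - 4)*(k + 3)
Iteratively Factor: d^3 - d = (d + 1)*(d^2 - d) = (d - 1)*(d + 1)*(d)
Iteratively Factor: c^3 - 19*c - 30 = (c + 2)*(c^2 - 2*c - 15) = (c + 2)*(c + 3)*(c - 5)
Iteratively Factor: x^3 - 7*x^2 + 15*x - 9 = (x - 3)*(x^2 - 4*x + 3) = (x - 3)*(x - 1)*(x - 3)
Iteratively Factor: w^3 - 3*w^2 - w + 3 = (w - 1)*(w^2 - 2*w - 3) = (w - 1)*(w + 1)*(w - 3)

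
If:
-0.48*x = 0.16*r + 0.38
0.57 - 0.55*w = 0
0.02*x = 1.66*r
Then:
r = -0.01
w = 1.04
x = -0.79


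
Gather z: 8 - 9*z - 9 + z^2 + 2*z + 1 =z^2 - 7*z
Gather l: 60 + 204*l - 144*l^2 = -144*l^2 + 204*l + 60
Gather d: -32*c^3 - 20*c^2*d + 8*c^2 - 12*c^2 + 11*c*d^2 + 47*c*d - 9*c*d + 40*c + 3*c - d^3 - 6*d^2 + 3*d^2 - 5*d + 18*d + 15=-32*c^3 - 4*c^2 + 43*c - d^3 + d^2*(11*c - 3) + d*(-20*c^2 + 38*c + 13) + 15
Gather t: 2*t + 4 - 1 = 2*t + 3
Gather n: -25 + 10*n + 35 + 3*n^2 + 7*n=3*n^2 + 17*n + 10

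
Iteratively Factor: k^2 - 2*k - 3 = (k + 1)*(k - 3)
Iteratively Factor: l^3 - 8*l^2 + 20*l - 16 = (l - 2)*(l^2 - 6*l + 8) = (l - 4)*(l - 2)*(l - 2)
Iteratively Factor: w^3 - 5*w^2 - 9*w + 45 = (w - 3)*(w^2 - 2*w - 15) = (w - 5)*(w - 3)*(w + 3)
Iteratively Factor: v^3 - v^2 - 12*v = (v + 3)*(v^2 - 4*v) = (v - 4)*(v + 3)*(v)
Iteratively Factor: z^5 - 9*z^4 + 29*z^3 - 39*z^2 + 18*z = (z - 3)*(z^4 - 6*z^3 + 11*z^2 - 6*z) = z*(z - 3)*(z^3 - 6*z^2 + 11*z - 6) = z*(z - 3)^2*(z^2 - 3*z + 2) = z*(z - 3)^2*(z - 1)*(z - 2)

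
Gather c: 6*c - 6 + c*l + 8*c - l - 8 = c*(l + 14) - l - 14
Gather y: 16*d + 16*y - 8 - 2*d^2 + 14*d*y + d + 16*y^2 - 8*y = -2*d^2 + 17*d + 16*y^2 + y*(14*d + 8) - 8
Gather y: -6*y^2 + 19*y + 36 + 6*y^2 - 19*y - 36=0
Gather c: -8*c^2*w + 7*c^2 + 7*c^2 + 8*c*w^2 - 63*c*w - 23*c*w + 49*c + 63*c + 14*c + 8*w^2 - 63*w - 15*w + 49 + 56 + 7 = c^2*(14 - 8*w) + c*(8*w^2 - 86*w + 126) + 8*w^2 - 78*w + 112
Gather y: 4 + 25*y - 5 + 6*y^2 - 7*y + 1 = 6*y^2 + 18*y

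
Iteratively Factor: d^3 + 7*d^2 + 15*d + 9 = (d + 3)*(d^2 + 4*d + 3) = (d + 3)^2*(d + 1)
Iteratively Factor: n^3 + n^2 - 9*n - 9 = (n - 3)*(n^2 + 4*n + 3) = (n - 3)*(n + 3)*(n + 1)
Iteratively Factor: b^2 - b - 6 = (b - 3)*(b + 2)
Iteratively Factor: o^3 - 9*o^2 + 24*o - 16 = (o - 4)*(o^2 - 5*o + 4) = (o - 4)^2*(o - 1)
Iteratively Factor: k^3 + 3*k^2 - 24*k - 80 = (k + 4)*(k^2 - k - 20) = (k + 4)^2*(k - 5)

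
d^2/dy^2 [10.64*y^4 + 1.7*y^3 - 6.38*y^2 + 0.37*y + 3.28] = 127.68*y^2 + 10.2*y - 12.76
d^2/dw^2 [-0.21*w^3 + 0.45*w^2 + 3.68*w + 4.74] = 0.9 - 1.26*w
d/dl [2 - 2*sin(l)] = -2*cos(l)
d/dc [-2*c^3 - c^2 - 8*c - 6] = -6*c^2 - 2*c - 8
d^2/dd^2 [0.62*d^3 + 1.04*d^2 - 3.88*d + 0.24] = 3.72*d + 2.08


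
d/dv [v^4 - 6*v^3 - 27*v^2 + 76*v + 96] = 4*v^3 - 18*v^2 - 54*v + 76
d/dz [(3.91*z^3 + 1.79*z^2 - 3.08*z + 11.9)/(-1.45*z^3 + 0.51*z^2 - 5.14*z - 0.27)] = (-3.5527136788005e-15*z^5 + 4.5896*z^4 - 49.1268*z^3 + 40.9681*z^2 - 13.1046*z + 61.9976)/(2.1025*z^6 - 1.479*z^5 + 15.1661*z^4 - 4.4598*z^3 + 26.1442*z^2 + 2.7756*z + 0.0729)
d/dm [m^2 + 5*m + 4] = 2*m + 5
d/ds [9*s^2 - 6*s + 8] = 18*s - 6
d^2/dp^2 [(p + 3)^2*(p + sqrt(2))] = 6*p + 2*sqrt(2) + 12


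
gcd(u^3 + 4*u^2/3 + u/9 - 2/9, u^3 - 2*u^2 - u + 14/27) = u^2 + u/3 - 2/9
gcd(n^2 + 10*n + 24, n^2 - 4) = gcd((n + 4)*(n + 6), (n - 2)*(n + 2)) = 1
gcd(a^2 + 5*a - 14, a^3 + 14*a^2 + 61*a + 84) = a + 7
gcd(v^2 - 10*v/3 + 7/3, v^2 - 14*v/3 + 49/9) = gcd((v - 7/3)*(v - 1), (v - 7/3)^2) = v - 7/3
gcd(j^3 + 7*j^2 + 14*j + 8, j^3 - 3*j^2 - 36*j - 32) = j^2 + 5*j + 4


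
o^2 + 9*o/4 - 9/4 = (o - 3/4)*(o + 3)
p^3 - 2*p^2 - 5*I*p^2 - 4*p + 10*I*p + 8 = (p - 2)*(p - 4*I)*(p - I)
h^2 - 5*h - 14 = (h - 7)*(h + 2)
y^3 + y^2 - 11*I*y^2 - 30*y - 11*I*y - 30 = (y + 1)*(y - 6*I)*(y - 5*I)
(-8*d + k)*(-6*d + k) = 48*d^2 - 14*d*k + k^2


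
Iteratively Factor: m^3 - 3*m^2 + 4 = (m + 1)*(m^2 - 4*m + 4) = (m - 2)*(m + 1)*(m - 2)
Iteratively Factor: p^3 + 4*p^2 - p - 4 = (p + 1)*(p^2 + 3*p - 4) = (p + 1)*(p + 4)*(p - 1)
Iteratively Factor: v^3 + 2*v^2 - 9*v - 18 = (v + 3)*(v^2 - v - 6) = (v + 2)*(v + 3)*(v - 3)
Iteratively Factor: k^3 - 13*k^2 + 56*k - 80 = (k - 5)*(k^2 - 8*k + 16) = (k - 5)*(k - 4)*(k - 4)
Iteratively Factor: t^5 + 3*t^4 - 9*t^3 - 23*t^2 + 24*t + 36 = (t - 2)*(t^4 + 5*t^3 + t^2 - 21*t - 18) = (t - 2)*(t + 3)*(t^3 + 2*t^2 - 5*t - 6) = (t - 2)*(t + 1)*(t + 3)*(t^2 + t - 6) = (t - 2)*(t + 1)*(t + 3)^2*(t - 2)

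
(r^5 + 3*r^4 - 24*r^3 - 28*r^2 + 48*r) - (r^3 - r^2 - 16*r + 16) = r^5 + 3*r^4 - 25*r^3 - 27*r^2 + 64*r - 16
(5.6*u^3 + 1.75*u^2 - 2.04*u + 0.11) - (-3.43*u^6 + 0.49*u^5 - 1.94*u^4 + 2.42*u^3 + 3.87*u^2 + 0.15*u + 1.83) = 3.43*u^6 - 0.49*u^5 + 1.94*u^4 + 3.18*u^3 - 2.12*u^2 - 2.19*u - 1.72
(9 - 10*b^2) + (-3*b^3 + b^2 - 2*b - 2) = -3*b^3 - 9*b^2 - 2*b + 7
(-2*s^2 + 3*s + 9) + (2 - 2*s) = -2*s^2 + s + 11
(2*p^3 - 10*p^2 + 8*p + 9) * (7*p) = 14*p^4 - 70*p^3 + 56*p^2 + 63*p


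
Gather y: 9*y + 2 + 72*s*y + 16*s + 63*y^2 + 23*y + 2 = 16*s + 63*y^2 + y*(72*s + 32) + 4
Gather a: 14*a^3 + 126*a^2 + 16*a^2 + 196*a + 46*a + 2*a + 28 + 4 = 14*a^3 + 142*a^2 + 244*a + 32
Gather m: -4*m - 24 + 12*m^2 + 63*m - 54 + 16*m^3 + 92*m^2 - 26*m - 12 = 16*m^3 + 104*m^2 + 33*m - 90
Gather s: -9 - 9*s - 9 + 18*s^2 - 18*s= 18*s^2 - 27*s - 18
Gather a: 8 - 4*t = 8 - 4*t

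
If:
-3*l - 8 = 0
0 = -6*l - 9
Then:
No Solution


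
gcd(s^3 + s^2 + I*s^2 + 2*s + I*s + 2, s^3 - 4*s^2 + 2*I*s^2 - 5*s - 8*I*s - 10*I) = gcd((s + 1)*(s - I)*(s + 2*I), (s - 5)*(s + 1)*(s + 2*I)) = s^2 + s*(1 + 2*I) + 2*I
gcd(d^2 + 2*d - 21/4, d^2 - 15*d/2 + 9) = d - 3/2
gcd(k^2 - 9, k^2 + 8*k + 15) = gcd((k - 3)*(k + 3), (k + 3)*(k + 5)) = k + 3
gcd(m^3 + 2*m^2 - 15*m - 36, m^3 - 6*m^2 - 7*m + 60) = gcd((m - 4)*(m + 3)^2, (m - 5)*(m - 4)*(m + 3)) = m^2 - m - 12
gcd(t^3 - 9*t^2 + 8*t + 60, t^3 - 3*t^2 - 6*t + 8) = t + 2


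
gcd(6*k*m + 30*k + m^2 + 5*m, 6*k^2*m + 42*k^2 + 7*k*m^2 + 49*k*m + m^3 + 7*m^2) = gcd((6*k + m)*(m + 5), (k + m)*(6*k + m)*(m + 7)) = 6*k + m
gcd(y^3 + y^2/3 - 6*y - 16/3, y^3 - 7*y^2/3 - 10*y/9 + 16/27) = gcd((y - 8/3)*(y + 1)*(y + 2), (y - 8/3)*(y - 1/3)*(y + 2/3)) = y - 8/3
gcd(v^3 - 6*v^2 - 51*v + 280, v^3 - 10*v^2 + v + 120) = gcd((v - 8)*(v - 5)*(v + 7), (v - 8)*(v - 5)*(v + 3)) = v^2 - 13*v + 40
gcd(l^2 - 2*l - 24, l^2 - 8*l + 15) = 1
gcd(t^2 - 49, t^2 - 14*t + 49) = t - 7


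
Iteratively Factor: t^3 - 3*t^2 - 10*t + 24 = (t - 2)*(t^2 - t - 12) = (t - 2)*(t + 3)*(t - 4)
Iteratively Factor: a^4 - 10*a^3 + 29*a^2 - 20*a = (a - 5)*(a^3 - 5*a^2 + 4*a) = (a - 5)*(a - 4)*(a^2 - a) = a*(a - 5)*(a - 4)*(a - 1)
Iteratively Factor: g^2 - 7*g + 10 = (g - 2)*(g - 5)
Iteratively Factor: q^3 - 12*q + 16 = (q - 2)*(q^2 + 2*q - 8) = (q - 2)^2*(q + 4)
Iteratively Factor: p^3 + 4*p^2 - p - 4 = (p + 4)*(p^2 - 1) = (p + 1)*(p + 4)*(p - 1)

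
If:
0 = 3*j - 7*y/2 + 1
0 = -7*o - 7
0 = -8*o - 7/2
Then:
No Solution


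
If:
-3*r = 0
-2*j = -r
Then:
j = 0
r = 0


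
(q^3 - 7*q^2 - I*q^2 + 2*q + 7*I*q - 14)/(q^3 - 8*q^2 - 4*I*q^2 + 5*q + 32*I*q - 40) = (q^2 - q*(7 + 2*I) + 14*I)/(q^2 - q*(8 + 5*I) + 40*I)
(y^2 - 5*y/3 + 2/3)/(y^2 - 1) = (y - 2/3)/(y + 1)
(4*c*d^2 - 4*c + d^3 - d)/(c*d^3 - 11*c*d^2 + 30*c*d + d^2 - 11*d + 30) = (4*c*d^2 - 4*c + d^3 - d)/(c*d^3 - 11*c*d^2 + 30*c*d + d^2 - 11*d + 30)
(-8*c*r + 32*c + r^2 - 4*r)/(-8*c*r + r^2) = (r - 4)/r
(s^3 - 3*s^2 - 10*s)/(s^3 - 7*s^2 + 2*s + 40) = s/(s - 4)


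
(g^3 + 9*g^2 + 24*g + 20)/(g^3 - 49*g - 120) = (g^2 + 4*g + 4)/(g^2 - 5*g - 24)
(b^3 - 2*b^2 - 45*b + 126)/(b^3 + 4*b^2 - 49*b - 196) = (b^2 - 9*b + 18)/(b^2 - 3*b - 28)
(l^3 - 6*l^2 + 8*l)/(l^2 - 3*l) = (l^2 - 6*l + 8)/(l - 3)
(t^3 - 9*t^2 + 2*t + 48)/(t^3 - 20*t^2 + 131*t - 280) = (t^2 - t - 6)/(t^2 - 12*t + 35)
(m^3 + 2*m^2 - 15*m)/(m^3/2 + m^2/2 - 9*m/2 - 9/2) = 2*m*(m + 5)/(m^2 + 4*m + 3)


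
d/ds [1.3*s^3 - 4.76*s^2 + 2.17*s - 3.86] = 3.9*s^2 - 9.52*s + 2.17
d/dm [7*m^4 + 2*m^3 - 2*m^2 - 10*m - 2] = 28*m^3 + 6*m^2 - 4*m - 10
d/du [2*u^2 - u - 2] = 4*u - 1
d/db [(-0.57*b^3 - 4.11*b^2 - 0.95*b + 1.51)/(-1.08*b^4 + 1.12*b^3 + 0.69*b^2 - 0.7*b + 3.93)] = (-0.6156*b^6 - 8.8776*b^5 + 1.1319*b^4 + 9.4492*b^3 - 8.2614*b^2 - 34.3884*b - 2.6765)/(1.1664*b^8 - 2.4192*b^7 - 0.236*b^6 + 3.0576*b^5 - 9.5807*b^4 + 7.8372*b^3 + 5.9134*b^2 - 5.502*b + 15.4449)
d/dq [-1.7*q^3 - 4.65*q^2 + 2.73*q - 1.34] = -5.1*q^2 - 9.3*q + 2.73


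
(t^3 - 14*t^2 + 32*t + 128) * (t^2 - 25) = t^5 - 14*t^4 + 7*t^3 + 478*t^2 - 800*t - 3200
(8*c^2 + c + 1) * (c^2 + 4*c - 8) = 8*c^4 + 33*c^3 - 59*c^2 - 4*c - 8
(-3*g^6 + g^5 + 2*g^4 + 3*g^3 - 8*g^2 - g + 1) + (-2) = -3*g^6 + g^5 + 2*g^4 + 3*g^3 - 8*g^2 - g - 1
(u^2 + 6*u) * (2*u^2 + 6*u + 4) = 2*u^4 + 18*u^3 + 40*u^2 + 24*u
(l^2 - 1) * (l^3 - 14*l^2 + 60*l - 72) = l^5 - 14*l^4 + 59*l^3 - 58*l^2 - 60*l + 72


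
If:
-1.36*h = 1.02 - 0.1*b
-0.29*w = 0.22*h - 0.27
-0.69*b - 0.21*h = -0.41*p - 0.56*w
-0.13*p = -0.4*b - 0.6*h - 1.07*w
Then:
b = -9.75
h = -1.47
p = -19.96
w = 2.04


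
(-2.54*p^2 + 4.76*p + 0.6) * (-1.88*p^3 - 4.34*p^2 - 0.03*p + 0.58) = 4.7752*p^5 + 2.0748*p^4 - 21.7102*p^3 - 4.22*p^2 + 2.7428*p + 0.348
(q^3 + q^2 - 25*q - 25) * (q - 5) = q^4 - 4*q^3 - 30*q^2 + 100*q + 125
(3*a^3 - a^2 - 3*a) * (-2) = -6*a^3 + 2*a^2 + 6*a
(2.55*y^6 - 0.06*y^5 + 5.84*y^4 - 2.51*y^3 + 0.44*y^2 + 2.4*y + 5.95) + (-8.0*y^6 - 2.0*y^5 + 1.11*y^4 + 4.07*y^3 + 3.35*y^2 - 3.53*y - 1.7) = -5.45*y^6 - 2.06*y^5 + 6.95*y^4 + 1.56*y^3 + 3.79*y^2 - 1.13*y + 4.25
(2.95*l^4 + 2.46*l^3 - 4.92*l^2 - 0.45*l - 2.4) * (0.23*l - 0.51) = 0.6785*l^5 - 0.9387*l^4 - 2.3862*l^3 + 2.4057*l^2 - 0.3225*l + 1.224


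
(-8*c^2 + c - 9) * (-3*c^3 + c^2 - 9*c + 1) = 24*c^5 - 11*c^4 + 100*c^3 - 26*c^2 + 82*c - 9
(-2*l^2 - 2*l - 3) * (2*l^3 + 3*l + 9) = -4*l^5 - 4*l^4 - 12*l^3 - 24*l^2 - 27*l - 27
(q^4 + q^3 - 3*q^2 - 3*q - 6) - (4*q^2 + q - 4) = q^4 + q^3 - 7*q^2 - 4*q - 2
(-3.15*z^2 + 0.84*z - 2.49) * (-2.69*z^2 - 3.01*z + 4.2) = 8.4735*z^4 + 7.2219*z^3 - 9.0603*z^2 + 11.0229*z - 10.458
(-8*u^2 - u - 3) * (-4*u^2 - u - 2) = 32*u^4 + 12*u^3 + 29*u^2 + 5*u + 6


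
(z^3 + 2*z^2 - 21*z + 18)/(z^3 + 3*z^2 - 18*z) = (z - 1)/z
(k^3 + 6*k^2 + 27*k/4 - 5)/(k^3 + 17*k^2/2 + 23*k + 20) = (k - 1/2)/(k + 2)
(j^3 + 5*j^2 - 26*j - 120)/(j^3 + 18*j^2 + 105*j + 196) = (j^2 + j - 30)/(j^2 + 14*j + 49)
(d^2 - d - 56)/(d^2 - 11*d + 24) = (d + 7)/(d - 3)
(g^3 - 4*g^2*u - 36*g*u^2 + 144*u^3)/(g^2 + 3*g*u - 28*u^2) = (g^2 - 36*u^2)/(g + 7*u)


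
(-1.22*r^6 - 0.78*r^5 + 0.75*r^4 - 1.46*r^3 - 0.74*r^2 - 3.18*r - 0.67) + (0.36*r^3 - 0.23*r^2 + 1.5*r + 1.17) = -1.22*r^6 - 0.78*r^5 + 0.75*r^4 - 1.1*r^3 - 0.97*r^2 - 1.68*r + 0.5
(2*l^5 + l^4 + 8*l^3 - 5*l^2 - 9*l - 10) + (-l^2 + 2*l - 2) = 2*l^5 + l^4 + 8*l^3 - 6*l^2 - 7*l - 12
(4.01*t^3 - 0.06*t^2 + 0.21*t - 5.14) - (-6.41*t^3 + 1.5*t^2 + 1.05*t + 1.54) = 10.42*t^3 - 1.56*t^2 - 0.84*t - 6.68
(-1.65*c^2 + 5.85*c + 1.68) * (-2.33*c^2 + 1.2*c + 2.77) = 3.8445*c^4 - 15.6105*c^3 - 1.4649*c^2 + 18.2205*c + 4.6536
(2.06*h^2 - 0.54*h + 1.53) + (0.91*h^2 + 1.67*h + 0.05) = 2.97*h^2 + 1.13*h + 1.58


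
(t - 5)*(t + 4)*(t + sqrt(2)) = t^3 - t^2 + sqrt(2)*t^2 - 20*t - sqrt(2)*t - 20*sqrt(2)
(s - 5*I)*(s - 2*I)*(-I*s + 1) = -I*s^3 - 6*s^2 + 3*I*s - 10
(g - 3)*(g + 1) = g^2 - 2*g - 3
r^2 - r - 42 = (r - 7)*(r + 6)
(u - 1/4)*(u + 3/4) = u^2 + u/2 - 3/16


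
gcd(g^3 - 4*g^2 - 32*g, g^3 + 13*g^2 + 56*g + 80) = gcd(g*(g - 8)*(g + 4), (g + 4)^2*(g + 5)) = g + 4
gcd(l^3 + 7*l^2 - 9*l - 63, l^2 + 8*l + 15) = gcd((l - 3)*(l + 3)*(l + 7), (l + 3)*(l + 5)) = l + 3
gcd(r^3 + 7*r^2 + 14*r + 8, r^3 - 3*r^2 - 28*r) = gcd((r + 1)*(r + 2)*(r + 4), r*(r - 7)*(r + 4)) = r + 4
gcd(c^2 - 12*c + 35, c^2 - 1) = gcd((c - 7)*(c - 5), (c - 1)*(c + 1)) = 1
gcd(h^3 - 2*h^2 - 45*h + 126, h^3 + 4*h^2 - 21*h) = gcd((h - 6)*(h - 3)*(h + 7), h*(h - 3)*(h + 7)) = h^2 + 4*h - 21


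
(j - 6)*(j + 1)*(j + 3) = j^3 - 2*j^2 - 21*j - 18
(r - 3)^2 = r^2 - 6*r + 9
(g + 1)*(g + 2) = g^2 + 3*g + 2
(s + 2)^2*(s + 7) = s^3 + 11*s^2 + 32*s + 28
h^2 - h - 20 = (h - 5)*(h + 4)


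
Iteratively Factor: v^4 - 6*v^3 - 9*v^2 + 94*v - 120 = (v - 3)*(v^3 - 3*v^2 - 18*v + 40) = (v - 5)*(v - 3)*(v^2 + 2*v - 8) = (v - 5)*(v - 3)*(v + 4)*(v - 2)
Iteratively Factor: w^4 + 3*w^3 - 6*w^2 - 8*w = (w + 1)*(w^3 + 2*w^2 - 8*w) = (w - 2)*(w + 1)*(w^2 + 4*w) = w*(w - 2)*(w + 1)*(w + 4)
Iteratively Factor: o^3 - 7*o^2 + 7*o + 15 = (o - 5)*(o^2 - 2*o - 3) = (o - 5)*(o - 3)*(o + 1)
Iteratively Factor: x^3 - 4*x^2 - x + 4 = (x + 1)*(x^2 - 5*x + 4) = (x - 4)*(x + 1)*(x - 1)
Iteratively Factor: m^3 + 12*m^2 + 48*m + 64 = (m + 4)*(m^2 + 8*m + 16) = (m + 4)^2*(m + 4)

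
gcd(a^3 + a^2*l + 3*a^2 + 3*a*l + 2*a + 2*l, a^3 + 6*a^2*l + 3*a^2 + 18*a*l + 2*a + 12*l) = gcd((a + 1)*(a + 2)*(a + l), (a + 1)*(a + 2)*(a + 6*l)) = a^2 + 3*a + 2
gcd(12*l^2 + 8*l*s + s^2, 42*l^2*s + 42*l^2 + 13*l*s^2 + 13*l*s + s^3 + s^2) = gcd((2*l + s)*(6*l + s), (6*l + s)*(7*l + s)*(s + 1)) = 6*l + s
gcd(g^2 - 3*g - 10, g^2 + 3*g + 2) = g + 2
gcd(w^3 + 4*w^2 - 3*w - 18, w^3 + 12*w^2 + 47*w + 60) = w + 3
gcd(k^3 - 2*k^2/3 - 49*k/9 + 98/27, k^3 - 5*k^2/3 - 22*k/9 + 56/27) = k^2 - 3*k + 14/9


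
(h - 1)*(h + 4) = h^2 + 3*h - 4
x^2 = x^2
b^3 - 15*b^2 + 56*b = b*(b - 8)*(b - 7)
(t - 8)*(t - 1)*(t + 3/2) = t^3 - 15*t^2/2 - 11*t/2 + 12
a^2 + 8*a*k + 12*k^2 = (a + 2*k)*(a + 6*k)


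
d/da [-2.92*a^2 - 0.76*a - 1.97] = -5.84*a - 0.76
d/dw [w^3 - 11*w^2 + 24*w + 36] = 3*w^2 - 22*w + 24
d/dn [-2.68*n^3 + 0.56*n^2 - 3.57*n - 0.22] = -8.04*n^2 + 1.12*n - 3.57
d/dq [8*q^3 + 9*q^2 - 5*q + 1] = 24*q^2 + 18*q - 5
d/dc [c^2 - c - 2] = 2*c - 1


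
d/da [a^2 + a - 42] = 2*a + 1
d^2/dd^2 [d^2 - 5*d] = 2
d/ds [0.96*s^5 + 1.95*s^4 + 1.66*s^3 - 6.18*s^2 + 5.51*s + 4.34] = 4.8*s^4 + 7.8*s^3 + 4.98*s^2 - 12.36*s + 5.51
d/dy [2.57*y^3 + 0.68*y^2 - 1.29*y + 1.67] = 7.71*y^2 + 1.36*y - 1.29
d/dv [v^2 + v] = 2*v + 1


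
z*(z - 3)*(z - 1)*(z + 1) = z^4 - 3*z^3 - z^2 + 3*z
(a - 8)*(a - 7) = a^2 - 15*a + 56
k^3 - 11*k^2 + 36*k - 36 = (k - 6)*(k - 3)*(k - 2)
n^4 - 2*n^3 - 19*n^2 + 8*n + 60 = (n - 5)*(n - 2)*(n + 2)*(n + 3)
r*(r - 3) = r^2 - 3*r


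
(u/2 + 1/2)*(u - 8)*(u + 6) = u^3/2 - u^2/2 - 25*u - 24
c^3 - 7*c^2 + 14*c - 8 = (c - 4)*(c - 2)*(c - 1)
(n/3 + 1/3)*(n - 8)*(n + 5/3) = n^3/3 - 16*n^2/9 - 59*n/9 - 40/9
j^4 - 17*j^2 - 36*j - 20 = (j - 5)*(j + 1)*(j + 2)^2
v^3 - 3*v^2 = v^2*(v - 3)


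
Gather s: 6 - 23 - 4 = -21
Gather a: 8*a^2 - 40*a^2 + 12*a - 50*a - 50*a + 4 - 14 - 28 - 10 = -32*a^2 - 88*a - 48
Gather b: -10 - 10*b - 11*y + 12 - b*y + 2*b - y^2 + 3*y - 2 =b*(-y - 8) - y^2 - 8*y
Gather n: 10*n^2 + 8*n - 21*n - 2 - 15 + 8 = 10*n^2 - 13*n - 9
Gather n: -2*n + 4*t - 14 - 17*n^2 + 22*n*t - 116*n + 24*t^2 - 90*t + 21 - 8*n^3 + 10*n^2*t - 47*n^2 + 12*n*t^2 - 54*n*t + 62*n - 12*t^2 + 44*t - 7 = -8*n^3 + n^2*(10*t - 64) + n*(12*t^2 - 32*t - 56) + 12*t^2 - 42*t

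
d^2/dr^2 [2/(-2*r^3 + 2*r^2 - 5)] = 8*(-2*r^2*(3*r - 2)^2 + (3*r - 1)*(2*r^3 - 2*r^2 + 5))/(2*r^3 - 2*r^2 + 5)^3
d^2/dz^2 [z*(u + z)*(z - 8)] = 2*u + 6*z - 16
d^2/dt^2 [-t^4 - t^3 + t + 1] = 6*t*(-2*t - 1)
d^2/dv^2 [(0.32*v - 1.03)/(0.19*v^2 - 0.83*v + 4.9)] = ((0.9226 - 0.3648*v)*(0.19*v^2 - 0.83*v + 4.9) + (0.32*v - 1.03)*(0.38*v - 0.83)*(0.76*v - 1.66))/(0.19*v^2 - 0.83*v + 4.9)^3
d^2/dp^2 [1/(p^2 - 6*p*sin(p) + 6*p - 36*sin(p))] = 2*((p^2 - 6*p*sin(p) + 6*p - 36*sin(p))*(-3*p*sin(p) - 18*sin(p) + 6*cos(p) - 1) + 4*(3*p*cos(p) - p + 3*sin(p) + 18*cos(p) - 3)^2)/((p + 6)^3*(p - 6*sin(p))^3)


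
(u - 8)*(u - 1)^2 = u^3 - 10*u^2 + 17*u - 8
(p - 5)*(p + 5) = p^2 - 25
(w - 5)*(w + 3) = w^2 - 2*w - 15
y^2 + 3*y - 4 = (y - 1)*(y + 4)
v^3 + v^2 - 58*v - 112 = (v - 8)*(v + 2)*(v + 7)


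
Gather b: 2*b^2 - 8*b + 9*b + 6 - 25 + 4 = 2*b^2 + b - 15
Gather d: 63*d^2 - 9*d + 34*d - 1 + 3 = 63*d^2 + 25*d + 2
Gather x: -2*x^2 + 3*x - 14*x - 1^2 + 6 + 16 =-2*x^2 - 11*x + 21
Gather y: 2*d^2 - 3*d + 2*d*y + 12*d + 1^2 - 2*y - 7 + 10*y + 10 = 2*d^2 + 9*d + y*(2*d + 8) + 4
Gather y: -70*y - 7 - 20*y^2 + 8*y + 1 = -20*y^2 - 62*y - 6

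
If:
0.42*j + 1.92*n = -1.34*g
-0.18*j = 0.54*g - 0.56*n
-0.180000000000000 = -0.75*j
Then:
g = -0.08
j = 0.24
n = 0.00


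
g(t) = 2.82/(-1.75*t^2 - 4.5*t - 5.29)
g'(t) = 2.82*(3.5*t + 4.5)/(-1.75*t^2 - 4.5*t - 5.29)^2 = (9.87*t + 12.69)/(1.75*t^2 + 4.5*t + 5.29)^2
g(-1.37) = -1.17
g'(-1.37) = -0.14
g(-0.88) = -1.05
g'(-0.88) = 0.56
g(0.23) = -0.44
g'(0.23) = 0.36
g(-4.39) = -0.15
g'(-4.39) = -0.08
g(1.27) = -0.20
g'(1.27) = 0.13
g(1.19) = -0.21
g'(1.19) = 0.14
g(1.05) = -0.24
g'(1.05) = 0.16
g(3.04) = -0.08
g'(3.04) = 0.03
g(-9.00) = -0.03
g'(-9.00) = -0.01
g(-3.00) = -0.37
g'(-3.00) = -0.30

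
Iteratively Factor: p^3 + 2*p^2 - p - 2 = (p - 1)*(p^2 + 3*p + 2) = (p - 1)*(p + 2)*(p + 1)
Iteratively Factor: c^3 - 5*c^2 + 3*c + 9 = (c - 3)*(c^2 - 2*c - 3) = (c - 3)^2*(c + 1)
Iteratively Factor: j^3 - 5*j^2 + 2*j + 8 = (j - 2)*(j^2 - 3*j - 4) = (j - 2)*(j + 1)*(j - 4)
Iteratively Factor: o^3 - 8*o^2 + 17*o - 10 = (o - 1)*(o^2 - 7*o + 10) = (o - 5)*(o - 1)*(o - 2)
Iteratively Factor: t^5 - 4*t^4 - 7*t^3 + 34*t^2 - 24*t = (t - 1)*(t^4 - 3*t^3 - 10*t^2 + 24*t) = (t - 1)*(t + 3)*(t^3 - 6*t^2 + 8*t) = (t - 4)*(t - 1)*(t + 3)*(t^2 - 2*t) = (t - 4)*(t - 2)*(t - 1)*(t + 3)*(t)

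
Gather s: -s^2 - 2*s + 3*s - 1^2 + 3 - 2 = -s^2 + s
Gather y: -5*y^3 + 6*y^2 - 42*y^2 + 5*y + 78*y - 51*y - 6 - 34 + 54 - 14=-5*y^3 - 36*y^2 + 32*y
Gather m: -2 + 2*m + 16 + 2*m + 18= 4*m + 32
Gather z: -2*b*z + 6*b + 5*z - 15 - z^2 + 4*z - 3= 6*b - z^2 + z*(9 - 2*b) - 18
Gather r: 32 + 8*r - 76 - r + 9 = 7*r - 35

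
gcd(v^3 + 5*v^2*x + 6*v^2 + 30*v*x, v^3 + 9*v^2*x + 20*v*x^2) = v^2 + 5*v*x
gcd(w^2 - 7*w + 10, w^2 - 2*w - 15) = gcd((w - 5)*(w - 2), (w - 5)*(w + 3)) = w - 5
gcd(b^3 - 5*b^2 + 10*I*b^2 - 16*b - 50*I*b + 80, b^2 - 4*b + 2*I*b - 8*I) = b + 2*I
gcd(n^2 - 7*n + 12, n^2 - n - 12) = n - 4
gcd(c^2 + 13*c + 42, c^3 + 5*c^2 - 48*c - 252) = c + 6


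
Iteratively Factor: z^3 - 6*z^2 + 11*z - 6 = (z - 1)*(z^2 - 5*z + 6) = (z - 3)*(z - 1)*(z - 2)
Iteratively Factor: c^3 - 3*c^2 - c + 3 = (c - 3)*(c^2 - 1) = (c - 3)*(c - 1)*(c + 1)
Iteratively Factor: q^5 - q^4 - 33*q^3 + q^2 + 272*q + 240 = (q + 4)*(q^4 - 5*q^3 - 13*q^2 + 53*q + 60) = (q - 4)*(q + 4)*(q^3 - q^2 - 17*q - 15) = (q - 4)*(q + 1)*(q + 4)*(q^2 - 2*q - 15) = (q - 5)*(q - 4)*(q + 1)*(q + 4)*(q + 3)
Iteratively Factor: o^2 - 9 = (o - 3)*(o + 3)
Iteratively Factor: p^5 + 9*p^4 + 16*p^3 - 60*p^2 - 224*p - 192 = (p + 4)*(p^4 + 5*p^3 - 4*p^2 - 44*p - 48) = (p - 3)*(p + 4)*(p^3 + 8*p^2 + 20*p + 16) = (p - 3)*(p + 2)*(p + 4)*(p^2 + 6*p + 8) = (p - 3)*(p + 2)^2*(p + 4)*(p + 4)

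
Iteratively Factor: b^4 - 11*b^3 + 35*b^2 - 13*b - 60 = (b - 3)*(b^3 - 8*b^2 + 11*b + 20) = (b - 5)*(b - 3)*(b^2 - 3*b - 4) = (b - 5)*(b - 3)*(b + 1)*(b - 4)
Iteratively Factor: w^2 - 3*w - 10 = (w + 2)*(w - 5)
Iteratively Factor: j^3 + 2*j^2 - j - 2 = (j - 1)*(j^2 + 3*j + 2) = (j - 1)*(j + 2)*(j + 1)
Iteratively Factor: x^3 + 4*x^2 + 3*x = (x + 3)*(x^2 + x) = (x + 1)*(x + 3)*(x)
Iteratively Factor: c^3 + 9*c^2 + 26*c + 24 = (c + 3)*(c^2 + 6*c + 8) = (c + 3)*(c + 4)*(c + 2)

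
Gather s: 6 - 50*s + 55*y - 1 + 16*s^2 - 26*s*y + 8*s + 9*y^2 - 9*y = 16*s^2 + s*(-26*y - 42) + 9*y^2 + 46*y + 5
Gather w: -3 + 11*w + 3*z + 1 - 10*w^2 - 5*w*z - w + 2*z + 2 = -10*w^2 + w*(10 - 5*z) + 5*z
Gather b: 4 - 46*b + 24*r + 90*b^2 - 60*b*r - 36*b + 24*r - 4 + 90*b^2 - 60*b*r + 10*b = 180*b^2 + b*(-120*r - 72) + 48*r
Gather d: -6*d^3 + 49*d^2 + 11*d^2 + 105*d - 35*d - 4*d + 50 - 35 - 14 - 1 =-6*d^3 + 60*d^2 + 66*d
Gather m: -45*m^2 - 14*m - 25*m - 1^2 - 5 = -45*m^2 - 39*m - 6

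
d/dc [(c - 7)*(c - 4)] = 2*c - 11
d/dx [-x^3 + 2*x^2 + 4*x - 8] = -3*x^2 + 4*x + 4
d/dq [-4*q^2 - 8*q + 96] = -8*q - 8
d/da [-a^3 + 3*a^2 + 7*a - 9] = -3*a^2 + 6*a + 7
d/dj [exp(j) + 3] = exp(j)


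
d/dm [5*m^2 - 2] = 10*m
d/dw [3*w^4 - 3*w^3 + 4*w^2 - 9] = w*(12*w^2 - 9*w + 8)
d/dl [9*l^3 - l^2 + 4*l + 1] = 27*l^2 - 2*l + 4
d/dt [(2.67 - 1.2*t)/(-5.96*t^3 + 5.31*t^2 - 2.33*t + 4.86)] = (-14.304*t^3 + 54.1116*t^2 - 28.3554*t + 0.3891)/(35.5216*t^6 - 63.2952*t^5 + 55.9697*t^4 - 82.6758*t^3 + 57.0421*t^2 - 22.6476*t + 23.6196)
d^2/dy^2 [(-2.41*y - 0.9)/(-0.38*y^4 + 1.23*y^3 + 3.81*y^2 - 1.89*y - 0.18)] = (4.176048*y^7 - 15.423744*y^6 - 11.678454*y^5 + 50.263686*y^4 + 147.944016*y^3 + 71.497728*y^2 - 27.772632*y + 6.024456)/(0.054872*y^12 - 0.532836*y^11 + 0.074214*y^10 + 9.642645*y^9 - 5.966433*y^8 - 61.90911*y^7 + 1.161837*y^6 + 74.962098*y^5 - 35.464149*y^4 - 1.145259*y^3 + 1.558602*y^2 + 0.183708*y + 0.005832)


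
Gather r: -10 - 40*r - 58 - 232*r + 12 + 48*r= -224*r - 56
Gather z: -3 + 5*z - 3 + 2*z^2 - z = 2*z^2 + 4*z - 6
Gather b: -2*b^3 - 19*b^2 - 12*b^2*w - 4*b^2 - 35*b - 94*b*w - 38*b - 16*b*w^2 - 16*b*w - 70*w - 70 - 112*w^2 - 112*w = -2*b^3 + b^2*(-12*w - 23) + b*(-16*w^2 - 110*w - 73) - 112*w^2 - 182*w - 70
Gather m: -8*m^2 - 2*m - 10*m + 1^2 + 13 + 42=-8*m^2 - 12*m + 56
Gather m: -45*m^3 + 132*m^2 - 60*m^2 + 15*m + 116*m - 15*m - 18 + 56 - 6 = -45*m^3 + 72*m^2 + 116*m + 32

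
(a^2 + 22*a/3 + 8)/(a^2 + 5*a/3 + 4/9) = 3*(a + 6)/(3*a + 1)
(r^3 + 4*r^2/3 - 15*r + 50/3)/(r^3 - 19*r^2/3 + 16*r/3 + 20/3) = (3*r^2 + 10*r - 25)/(3*r^2 - 13*r - 10)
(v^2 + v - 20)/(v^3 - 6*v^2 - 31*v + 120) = (v - 4)/(v^2 - 11*v + 24)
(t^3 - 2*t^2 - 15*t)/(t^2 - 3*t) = (t^2 - 2*t - 15)/(t - 3)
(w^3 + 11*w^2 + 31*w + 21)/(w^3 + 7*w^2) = 1 + 4/w + 3/w^2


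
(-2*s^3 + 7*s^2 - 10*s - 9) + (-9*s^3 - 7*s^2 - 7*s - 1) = -11*s^3 - 17*s - 10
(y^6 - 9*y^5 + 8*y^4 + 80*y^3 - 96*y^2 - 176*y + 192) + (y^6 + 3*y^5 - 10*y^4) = 2*y^6 - 6*y^5 - 2*y^4 + 80*y^3 - 96*y^2 - 176*y + 192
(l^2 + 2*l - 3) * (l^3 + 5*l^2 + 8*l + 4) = l^5 + 7*l^4 + 15*l^3 + 5*l^2 - 16*l - 12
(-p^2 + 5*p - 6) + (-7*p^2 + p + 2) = -8*p^2 + 6*p - 4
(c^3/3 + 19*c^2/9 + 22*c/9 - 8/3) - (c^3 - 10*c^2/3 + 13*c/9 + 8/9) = -2*c^3/3 + 49*c^2/9 + c - 32/9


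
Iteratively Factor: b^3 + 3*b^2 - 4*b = (b + 4)*(b^2 - b) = (b - 1)*(b + 4)*(b)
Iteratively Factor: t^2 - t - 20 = (t + 4)*(t - 5)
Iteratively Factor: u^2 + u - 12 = (u - 3)*(u + 4)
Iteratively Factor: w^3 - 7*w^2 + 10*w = (w)*(w^2 - 7*w + 10) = w*(w - 2)*(w - 5)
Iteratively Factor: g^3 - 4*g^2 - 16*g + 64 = (g - 4)*(g^2 - 16) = (g - 4)^2*(g + 4)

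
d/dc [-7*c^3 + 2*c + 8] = 2 - 21*c^2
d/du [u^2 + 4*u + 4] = 2*u + 4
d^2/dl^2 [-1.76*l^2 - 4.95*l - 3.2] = -3.52000000000000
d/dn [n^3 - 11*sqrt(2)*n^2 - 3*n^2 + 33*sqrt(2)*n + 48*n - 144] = 3*n^2 - 22*sqrt(2)*n - 6*n + 33*sqrt(2) + 48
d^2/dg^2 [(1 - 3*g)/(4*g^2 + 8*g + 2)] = 2*(-8*(g + 1)^2*(3*g - 1) + (9*g + 5)*(2*g^2 + 4*g + 1))/(2*g^2 + 4*g + 1)^3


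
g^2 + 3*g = g*(g + 3)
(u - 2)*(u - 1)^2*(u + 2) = u^4 - 2*u^3 - 3*u^2 + 8*u - 4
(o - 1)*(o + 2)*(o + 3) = o^3 + 4*o^2 + o - 6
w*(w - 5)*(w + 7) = w^3 + 2*w^2 - 35*w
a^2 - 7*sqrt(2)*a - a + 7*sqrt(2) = (a - 1)*(a - 7*sqrt(2))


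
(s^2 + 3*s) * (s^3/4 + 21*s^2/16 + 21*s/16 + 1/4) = s^5/4 + 33*s^4/16 + 21*s^3/4 + 67*s^2/16 + 3*s/4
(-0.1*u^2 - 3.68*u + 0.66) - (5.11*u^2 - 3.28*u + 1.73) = -5.21*u^2 - 0.4*u - 1.07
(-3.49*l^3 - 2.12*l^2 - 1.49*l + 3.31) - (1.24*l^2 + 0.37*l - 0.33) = -3.49*l^3 - 3.36*l^2 - 1.86*l + 3.64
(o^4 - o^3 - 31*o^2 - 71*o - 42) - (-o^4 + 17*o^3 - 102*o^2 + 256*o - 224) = 2*o^4 - 18*o^3 + 71*o^2 - 327*o + 182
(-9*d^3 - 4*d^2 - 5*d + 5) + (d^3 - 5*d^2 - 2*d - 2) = -8*d^3 - 9*d^2 - 7*d + 3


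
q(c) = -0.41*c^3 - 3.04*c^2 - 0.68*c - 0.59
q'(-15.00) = -186.23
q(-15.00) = 709.36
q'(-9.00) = -45.59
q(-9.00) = 58.18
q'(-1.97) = 6.52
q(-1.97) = -7.91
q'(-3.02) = 6.46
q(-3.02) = -14.97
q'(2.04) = -18.20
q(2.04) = -18.11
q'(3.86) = -42.48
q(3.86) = -72.09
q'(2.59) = -24.68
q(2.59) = -29.87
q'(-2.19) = 6.74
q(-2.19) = -9.37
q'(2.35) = -21.76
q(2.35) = -24.30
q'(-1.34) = 5.26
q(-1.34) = -4.15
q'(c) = -1.23*c^2 - 6.08*c - 0.68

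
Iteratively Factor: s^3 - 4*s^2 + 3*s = (s)*(s^2 - 4*s + 3) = s*(s - 1)*(s - 3)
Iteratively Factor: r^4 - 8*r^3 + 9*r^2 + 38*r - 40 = (r - 4)*(r^3 - 4*r^2 - 7*r + 10) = (r - 5)*(r - 4)*(r^2 + r - 2) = (r - 5)*(r - 4)*(r - 1)*(r + 2)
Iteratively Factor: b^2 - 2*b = (b)*(b - 2)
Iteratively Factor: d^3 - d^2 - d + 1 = (d - 1)*(d^2 - 1) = (d - 1)*(d + 1)*(d - 1)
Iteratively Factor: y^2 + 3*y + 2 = (y + 2)*(y + 1)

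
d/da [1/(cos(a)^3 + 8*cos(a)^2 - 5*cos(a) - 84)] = (3*cos(a)^2 + 16*cos(a) - 5)*sin(a)/(cos(a)^3 + 8*cos(a)^2 - 5*cos(a) - 84)^2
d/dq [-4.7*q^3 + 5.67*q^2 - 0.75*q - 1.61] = -14.1*q^2 + 11.34*q - 0.75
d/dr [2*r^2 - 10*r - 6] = 4*r - 10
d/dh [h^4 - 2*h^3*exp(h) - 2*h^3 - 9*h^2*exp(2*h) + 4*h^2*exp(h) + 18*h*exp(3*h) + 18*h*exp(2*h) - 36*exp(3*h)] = -2*h^3*exp(h) + 4*h^3 - 18*h^2*exp(2*h) - 2*h^2*exp(h) - 6*h^2 + 54*h*exp(3*h) + 18*h*exp(2*h) + 8*h*exp(h) - 90*exp(3*h) + 18*exp(2*h)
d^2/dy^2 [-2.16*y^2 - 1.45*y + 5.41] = -4.32000000000000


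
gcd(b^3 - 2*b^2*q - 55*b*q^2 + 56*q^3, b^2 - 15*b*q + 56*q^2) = -b + 8*q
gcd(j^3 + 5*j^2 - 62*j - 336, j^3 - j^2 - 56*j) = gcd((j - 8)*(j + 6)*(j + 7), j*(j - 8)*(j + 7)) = j^2 - j - 56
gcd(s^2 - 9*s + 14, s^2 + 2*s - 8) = s - 2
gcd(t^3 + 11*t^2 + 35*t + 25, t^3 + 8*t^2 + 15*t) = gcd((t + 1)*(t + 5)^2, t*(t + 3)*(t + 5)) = t + 5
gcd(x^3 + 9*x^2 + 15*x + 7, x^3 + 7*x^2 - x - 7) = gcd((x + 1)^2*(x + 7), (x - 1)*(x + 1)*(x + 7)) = x^2 + 8*x + 7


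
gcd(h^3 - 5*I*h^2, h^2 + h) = h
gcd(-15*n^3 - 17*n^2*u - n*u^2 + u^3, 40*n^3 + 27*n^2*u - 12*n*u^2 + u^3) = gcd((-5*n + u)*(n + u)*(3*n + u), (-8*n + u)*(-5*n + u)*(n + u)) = -5*n^2 - 4*n*u + u^2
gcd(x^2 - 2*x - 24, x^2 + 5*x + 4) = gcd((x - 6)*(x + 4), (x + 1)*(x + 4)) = x + 4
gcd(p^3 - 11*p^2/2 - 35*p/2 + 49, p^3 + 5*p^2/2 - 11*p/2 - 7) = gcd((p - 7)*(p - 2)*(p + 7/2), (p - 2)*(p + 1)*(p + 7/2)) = p^2 + 3*p/2 - 7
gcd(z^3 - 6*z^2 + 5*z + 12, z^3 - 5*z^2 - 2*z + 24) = z^2 - 7*z + 12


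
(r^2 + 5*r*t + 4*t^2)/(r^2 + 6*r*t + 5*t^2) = (r + 4*t)/(r + 5*t)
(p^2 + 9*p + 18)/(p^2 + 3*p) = (p + 6)/p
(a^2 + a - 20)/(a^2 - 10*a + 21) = (a^2 + a - 20)/(a^2 - 10*a + 21)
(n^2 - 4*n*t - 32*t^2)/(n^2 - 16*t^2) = (-n + 8*t)/(-n + 4*t)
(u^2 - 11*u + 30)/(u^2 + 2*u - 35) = (u - 6)/(u + 7)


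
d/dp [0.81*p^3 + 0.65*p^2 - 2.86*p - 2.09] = 2.43*p^2 + 1.3*p - 2.86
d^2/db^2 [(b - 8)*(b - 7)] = 2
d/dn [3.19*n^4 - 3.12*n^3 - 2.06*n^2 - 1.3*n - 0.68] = 12.76*n^3 - 9.36*n^2 - 4.12*n - 1.3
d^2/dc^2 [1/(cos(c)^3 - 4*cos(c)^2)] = (-9*tan(c)^4 - 70/cos(c)^2 - 31/cos(c)^3 + 11*cos(3*c)/cos(c)^4 + 105/cos(c)^4)/(cos(c) - 4)^3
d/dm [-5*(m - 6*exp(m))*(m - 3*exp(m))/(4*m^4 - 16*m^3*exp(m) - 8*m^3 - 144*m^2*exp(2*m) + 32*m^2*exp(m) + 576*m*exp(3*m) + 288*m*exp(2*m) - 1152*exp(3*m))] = 5*(5*m^3*exp(m) + 2*m^3 - 48*m^2*exp(2*m) - 17*m^2*exp(m) - 2*m^2 + 72*m*exp(3*m) + 84*m*exp(2*m) + 12*m*exp(m) - 72*exp(3*m) - 36*exp(2*m))/(4*(m^6 + 4*m^5*exp(m) - 4*m^5 - 44*m^4*exp(2*m) - 16*m^4*exp(m) + 4*m^4 - 96*m^3*exp(3*m) + 176*m^3*exp(2*m) + 16*m^3*exp(m) + 576*m^2*exp(4*m) + 384*m^2*exp(3*m) - 176*m^2*exp(2*m) - 2304*m*exp(4*m) - 384*m*exp(3*m) + 2304*exp(4*m)))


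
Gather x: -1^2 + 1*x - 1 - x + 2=0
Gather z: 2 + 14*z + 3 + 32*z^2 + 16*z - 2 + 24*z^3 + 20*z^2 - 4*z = 24*z^3 + 52*z^2 + 26*z + 3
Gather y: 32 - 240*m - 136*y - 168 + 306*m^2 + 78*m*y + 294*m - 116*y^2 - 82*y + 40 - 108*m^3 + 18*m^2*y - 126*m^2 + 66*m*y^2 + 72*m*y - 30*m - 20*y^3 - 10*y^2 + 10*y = -108*m^3 + 180*m^2 + 24*m - 20*y^3 + y^2*(66*m - 126) + y*(18*m^2 + 150*m - 208) - 96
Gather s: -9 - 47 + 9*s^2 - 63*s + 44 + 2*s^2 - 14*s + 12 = 11*s^2 - 77*s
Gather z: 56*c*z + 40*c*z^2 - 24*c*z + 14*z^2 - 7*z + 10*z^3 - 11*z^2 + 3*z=10*z^3 + z^2*(40*c + 3) + z*(32*c - 4)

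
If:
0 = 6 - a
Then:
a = 6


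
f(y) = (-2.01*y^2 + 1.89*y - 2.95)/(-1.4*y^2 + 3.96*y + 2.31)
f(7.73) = 2.14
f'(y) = (1.89 - 4.02*y)/(-1.4*y^2 + 3.96*y + 2.31) + (2.8*y - 3.96)*(-2.01*y^2 + 1.89*y - 2.95)/(-1.4*y^2 + 3.96*y + 2.31)^2 = (-5.3136*y^2 - 17.5462*y + 16.0479)/(1.96*y^4 - 11.088*y^3 + 9.2136*y^2 + 18.2952*y + 5.3361)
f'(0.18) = 1.43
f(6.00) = 2.63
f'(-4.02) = 0.00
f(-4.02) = 1.19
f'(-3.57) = 0.01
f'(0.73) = 0.02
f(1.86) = -1.32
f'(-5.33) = -0.01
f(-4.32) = 1.19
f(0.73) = -0.59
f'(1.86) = -1.50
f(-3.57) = 1.19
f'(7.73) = -0.17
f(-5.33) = 1.20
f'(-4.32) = -0.00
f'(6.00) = -0.47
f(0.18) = -0.90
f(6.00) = 2.63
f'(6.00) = -0.47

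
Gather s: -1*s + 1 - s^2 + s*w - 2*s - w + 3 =-s^2 + s*(w - 3) - w + 4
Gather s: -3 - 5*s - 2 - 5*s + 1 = -10*s - 4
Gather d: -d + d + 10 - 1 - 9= 0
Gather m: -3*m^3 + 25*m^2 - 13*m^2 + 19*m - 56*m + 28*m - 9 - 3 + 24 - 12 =-3*m^3 + 12*m^2 - 9*m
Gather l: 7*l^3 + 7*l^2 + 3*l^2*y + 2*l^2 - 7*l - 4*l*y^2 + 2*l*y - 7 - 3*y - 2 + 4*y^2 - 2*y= 7*l^3 + l^2*(3*y + 9) + l*(-4*y^2 + 2*y - 7) + 4*y^2 - 5*y - 9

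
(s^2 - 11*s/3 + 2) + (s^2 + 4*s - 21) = 2*s^2 + s/3 - 19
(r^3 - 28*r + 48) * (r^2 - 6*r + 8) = r^5 - 6*r^4 - 20*r^3 + 216*r^2 - 512*r + 384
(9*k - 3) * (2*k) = 18*k^2 - 6*k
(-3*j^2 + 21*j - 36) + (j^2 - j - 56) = -2*j^2 + 20*j - 92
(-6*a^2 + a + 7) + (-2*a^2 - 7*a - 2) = -8*a^2 - 6*a + 5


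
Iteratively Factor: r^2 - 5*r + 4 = (r - 1)*(r - 4)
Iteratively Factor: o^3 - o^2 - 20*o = (o - 5)*(o^2 + 4*o) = o*(o - 5)*(o + 4)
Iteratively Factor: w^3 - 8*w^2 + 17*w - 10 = (w - 2)*(w^2 - 6*w + 5) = (w - 2)*(w - 1)*(w - 5)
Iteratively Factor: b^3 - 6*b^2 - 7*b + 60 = (b - 5)*(b^2 - b - 12) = (b - 5)*(b + 3)*(b - 4)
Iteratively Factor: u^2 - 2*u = (u - 2)*(u)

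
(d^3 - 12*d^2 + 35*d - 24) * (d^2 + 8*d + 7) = d^5 - 4*d^4 - 54*d^3 + 172*d^2 + 53*d - 168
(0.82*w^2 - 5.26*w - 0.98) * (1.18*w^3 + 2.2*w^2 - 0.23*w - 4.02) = 0.9676*w^5 - 4.4028*w^4 - 12.917*w^3 - 4.2426*w^2 + 21.3706*w + 3.9396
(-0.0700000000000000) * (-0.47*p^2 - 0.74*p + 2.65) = 0.0329*p^2 + 0.0518*p - 0.1855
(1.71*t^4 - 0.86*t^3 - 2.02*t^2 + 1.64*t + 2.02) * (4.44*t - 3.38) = 7.5924*t^5 - 9.5982*t^4 - 6.062*t^3 + 14.1092*t^2 + 3.4256*t - 6.8276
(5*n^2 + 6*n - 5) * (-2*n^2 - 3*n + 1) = -10*n^4 - 27*n^3 - 3*n^2 + 21*n - 5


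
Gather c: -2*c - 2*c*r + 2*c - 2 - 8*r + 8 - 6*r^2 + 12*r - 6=-2*c*r - 6*r^2 + 4*r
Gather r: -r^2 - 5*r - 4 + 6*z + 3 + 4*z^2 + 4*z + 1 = -r^2 - 5*r + 4*z^2 + 10*z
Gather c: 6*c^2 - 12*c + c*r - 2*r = 6*c^2 + c*(r - 12) - 2*r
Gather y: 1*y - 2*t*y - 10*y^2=-10*y^2 + y*(1 - 2*t)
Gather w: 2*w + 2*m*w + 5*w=w*(2*m + 7)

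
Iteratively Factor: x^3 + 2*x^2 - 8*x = (x)*(x^2 + 2*x - 8) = x*(x - 2)*(x + 4)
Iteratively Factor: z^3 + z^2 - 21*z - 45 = (z - 5)*(z^2 + 6*z + 9) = (z - 5)*(z + 3)*(z + 3)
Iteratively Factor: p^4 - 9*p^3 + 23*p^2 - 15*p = (p - 5)*(p^3 - 4*p^2 + 3*p) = p*(p - 5)*(p^2 - 4*p + 3) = p*(p - 5)*(p - 1)*(p - 3)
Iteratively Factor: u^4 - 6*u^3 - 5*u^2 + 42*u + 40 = (u + 2)*(u^3 - 8*u^2 + 11*u + 20) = (u - 5)*(u + 2)*(u^2 - 3*u - 4) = (u - 5)*(u + 1)*(u + 2)*(u - 4)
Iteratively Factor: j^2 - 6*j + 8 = (j - 4)*(j - 2)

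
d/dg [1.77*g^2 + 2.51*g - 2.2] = 3.54*g + 2.51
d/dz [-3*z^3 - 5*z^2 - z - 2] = -9*z^2 - 10*z - 1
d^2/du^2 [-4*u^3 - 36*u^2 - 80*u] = -24*u - 72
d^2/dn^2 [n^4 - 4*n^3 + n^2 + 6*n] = 12*n^2 - 24*n + 2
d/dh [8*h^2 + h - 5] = 16*h + 1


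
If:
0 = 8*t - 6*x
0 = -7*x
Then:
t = 0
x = 0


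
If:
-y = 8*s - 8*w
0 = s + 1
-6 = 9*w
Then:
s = -1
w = -2/3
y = 8/3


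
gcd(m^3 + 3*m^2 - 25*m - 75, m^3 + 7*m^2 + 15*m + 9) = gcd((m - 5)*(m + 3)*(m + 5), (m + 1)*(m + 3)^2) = m + 3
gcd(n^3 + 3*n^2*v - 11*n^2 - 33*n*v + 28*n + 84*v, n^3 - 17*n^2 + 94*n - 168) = n^2 - 11*n + 28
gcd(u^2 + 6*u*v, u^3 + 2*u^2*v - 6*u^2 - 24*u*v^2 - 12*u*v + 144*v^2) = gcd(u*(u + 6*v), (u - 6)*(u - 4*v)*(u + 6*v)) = u + 6*v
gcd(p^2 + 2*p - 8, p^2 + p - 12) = p + 4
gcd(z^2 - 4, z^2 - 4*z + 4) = z - 2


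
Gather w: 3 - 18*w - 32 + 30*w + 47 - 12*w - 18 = 0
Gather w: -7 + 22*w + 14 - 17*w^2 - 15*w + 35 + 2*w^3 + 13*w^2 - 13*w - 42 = 2*w^3 - 4*w^2 - 6*w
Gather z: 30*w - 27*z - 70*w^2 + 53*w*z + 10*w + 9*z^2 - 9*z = -70*w^2 + 40*w + 9*z^2 + z*(53*w - 36)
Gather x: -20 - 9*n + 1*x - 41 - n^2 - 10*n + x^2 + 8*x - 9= -n^2 - 19*n + x^2 + 9*x - 70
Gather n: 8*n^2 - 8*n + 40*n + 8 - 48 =8*n^2 + 32*n - 40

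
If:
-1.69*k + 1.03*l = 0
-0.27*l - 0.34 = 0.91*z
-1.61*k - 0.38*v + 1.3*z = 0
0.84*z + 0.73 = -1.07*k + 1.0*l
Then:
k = 0.42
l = 0.70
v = -3.79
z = -0.58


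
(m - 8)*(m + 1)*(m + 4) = m^3 - 3*m^2 - 36*m - 32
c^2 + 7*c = c*(c + 7)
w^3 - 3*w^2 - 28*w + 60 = (w - 6)*(w - 2)*(w + 5)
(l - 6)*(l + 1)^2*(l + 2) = l^4 - 2*l^3 - 19*l^2 - 28*l - 12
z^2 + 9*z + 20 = (z + 4)*(z + 5)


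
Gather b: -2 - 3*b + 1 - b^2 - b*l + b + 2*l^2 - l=-b^2 + b*(-l - 2) + 2*l^2 - l - 1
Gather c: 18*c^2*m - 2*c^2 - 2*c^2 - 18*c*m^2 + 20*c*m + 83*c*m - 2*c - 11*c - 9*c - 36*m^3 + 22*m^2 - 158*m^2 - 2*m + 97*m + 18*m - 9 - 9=c^2*(18*m - 4) + c*(-18*m^2 + 103*m - 22) - 36*m^3 - 136*m^2 + 113*m - 18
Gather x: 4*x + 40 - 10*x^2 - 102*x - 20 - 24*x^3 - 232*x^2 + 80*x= -24*x^3 - 242*x^2 - 18*x + 20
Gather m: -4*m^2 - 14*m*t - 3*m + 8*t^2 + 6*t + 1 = -4*m^2 + m*(-14*t - 3) + 8*t^2 + 6*t + 1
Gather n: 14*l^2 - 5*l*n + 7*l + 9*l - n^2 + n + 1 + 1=14*l^2 + 16*l - n^2 + n*(1 - 5*l) + 2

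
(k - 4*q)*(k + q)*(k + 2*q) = k^3 - k^2*q - 10*k*q^2 - 8*q^3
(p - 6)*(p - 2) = p^2 - 8*p + 12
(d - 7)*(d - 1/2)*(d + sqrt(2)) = d^3 - 15*d^2/2 + sqrt(2)*d^2 - 15*sqrt(2)*d/2 + 7*d/2 + 7*sqrt(2)/2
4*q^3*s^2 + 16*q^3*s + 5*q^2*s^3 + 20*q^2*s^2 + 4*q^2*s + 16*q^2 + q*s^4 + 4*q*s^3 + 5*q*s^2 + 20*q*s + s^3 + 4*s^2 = (q + s)*(4*q + s)*(s + 4)*(q*s + 1)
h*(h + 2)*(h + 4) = h^3 + 6*h^2 + 8*h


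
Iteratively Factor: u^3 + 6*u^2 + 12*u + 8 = (u + 2)*(u^2 + 4*u + 4) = (u + 2)^2*(u + 2)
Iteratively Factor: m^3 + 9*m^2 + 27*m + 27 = (m + 3)*(m^2 + 6*m + 9) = (m + 3)^2*(m + 3)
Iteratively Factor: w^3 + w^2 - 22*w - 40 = (w + 4)*(w^2 - 3*w - 10) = (w - 5)*(w + 4)*(w + 2)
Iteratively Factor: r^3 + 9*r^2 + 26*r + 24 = (r + 3)*(r^2 + 6*r + 8) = (r + 3)*(r + 4)*(r + 2)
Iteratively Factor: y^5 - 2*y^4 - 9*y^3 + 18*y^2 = (y - 2)*(y^4 - 9*y^2) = y*(y - 2)*(y^3 - 9*y) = y*(y - 3)*(y - 2)*(y^2 + 3*y) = y*(y - 3)*(y - 2)*(y + 3)*(y)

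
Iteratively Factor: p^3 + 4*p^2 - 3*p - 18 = (p + 3)*(p^2 + p - 6) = (p - 2)*(p + 3)*(p + 3)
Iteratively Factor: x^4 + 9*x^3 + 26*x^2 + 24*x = (x)*(x^3 + 9*x^2 + 26*x + 24) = x*(x + 4)*(x^2 + 5*x + 6) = x*(x + 2)*(x + 4)*(x + 3)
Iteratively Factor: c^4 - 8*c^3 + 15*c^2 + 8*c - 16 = (c - 4)*(c^3 - 4*c^2 - c + 4) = (c - 4)^2*(c^2 - 1) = (c - 4)^2*(c + 1)*(c - 1)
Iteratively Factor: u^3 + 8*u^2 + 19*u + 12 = (u + 1)*(u^2 + 7*u + 12) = (u + 1)*(u + 4)*(u + 3)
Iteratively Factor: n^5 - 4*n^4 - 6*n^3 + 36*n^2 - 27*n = (n)*(n^4 - 4*n^3 - 6*n^2 + 36*n - 27) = n*(n - 3)*(n^3 - n^2 - 9*n + 9) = n*(n - 3)*(n + 3)*(n^2 - 4*n + 3) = n*(n - 3)*(n - 1)*(n + 3)*(n - 3)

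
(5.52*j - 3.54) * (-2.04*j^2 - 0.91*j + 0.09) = -11.2608*j^3 + 2.1984*j^2 + 3.7182*j - 0.3186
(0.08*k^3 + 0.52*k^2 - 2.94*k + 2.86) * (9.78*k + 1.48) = 0.7824*k^4 + 5.204*k^3 - 27.9836*k^2 + 23.6196*k + 4.2328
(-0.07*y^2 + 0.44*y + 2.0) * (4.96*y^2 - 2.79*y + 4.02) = -0.3472*y^4 + 2.3777*y^3 + 8.411*y^2 - 3.8112*y + 8.04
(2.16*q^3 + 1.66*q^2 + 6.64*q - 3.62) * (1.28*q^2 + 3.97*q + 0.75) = 2.7648*q^5 + 10.7*q^4 + 16.7094*q^3 + 22.9722*q^2 - 9.3914*q - 2.715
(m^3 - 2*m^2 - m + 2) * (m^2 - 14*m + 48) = m^5 - 16*m^4 + 75*m^3 - 80*m^2 - 76*m + 96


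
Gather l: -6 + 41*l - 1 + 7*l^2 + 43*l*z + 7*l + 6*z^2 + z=7*l^2 + l*(43*z + 48) + 6*z^2 + z - 7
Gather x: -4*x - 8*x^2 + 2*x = -8*x^2 - 2*x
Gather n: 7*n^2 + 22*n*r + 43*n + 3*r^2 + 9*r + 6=7*n^2 + n*(22*r + 43) + 3*r^2 + 9*r + 6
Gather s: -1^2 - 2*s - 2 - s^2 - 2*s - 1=-s^2 - 4*s - 4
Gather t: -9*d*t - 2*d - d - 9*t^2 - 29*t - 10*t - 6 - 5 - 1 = -3*d - 9*t^2 + t*(-9*d - 39) - 12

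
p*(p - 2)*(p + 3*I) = p^3 - 2*p^2 + 3*I*p^2 - 6*I*p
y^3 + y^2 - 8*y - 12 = (y - 3)*(y + 2)^2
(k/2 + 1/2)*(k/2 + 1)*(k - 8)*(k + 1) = k^4/4 - k^3 - 27*k^2/4 - 19*k/2 - 4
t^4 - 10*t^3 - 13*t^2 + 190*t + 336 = (t - 8)*(t - 7)*(t + 2)*(t + 3)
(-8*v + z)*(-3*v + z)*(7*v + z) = 168*v^3 - 53*v^2*z - 4*v*z^2 + z^3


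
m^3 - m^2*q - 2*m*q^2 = m*(m - 2*q)*(m + q)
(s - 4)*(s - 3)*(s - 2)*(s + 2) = s^4 - 7*s^3 + 8*s^2 + 28*s - 48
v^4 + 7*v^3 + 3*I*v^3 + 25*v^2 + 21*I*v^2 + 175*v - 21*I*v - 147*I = (v + 7)*(v - 3*I)*(v - I)*(v + 7*I)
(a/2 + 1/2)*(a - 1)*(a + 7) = a^3/2 + 7*a^2/2 - a/2 - 7/2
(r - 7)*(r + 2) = r^2 - 5*r - 14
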